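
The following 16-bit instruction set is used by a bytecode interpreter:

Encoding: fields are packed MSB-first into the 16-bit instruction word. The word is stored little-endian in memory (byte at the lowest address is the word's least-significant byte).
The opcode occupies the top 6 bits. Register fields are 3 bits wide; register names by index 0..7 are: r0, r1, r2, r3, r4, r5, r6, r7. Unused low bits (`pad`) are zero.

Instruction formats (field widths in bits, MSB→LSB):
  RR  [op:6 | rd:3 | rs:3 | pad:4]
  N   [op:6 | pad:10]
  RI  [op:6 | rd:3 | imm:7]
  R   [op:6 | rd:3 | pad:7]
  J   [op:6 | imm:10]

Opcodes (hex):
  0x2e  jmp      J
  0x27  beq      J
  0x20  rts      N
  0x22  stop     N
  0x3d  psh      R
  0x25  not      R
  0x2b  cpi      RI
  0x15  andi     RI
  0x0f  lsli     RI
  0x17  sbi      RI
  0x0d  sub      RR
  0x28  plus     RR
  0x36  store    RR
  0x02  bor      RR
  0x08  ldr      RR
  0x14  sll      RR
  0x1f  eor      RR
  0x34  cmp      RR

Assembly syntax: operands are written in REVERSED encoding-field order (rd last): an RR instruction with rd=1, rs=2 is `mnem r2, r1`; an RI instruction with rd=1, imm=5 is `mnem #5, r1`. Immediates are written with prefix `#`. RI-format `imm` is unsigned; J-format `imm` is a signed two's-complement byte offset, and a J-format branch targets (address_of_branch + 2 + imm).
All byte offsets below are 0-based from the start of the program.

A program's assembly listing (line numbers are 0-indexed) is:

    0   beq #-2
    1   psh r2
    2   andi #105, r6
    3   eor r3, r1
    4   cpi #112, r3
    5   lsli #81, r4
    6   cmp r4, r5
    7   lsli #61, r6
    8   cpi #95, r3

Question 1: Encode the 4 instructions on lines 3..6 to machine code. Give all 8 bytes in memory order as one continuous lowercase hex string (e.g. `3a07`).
b07cf0ad513ec0d2

line 3 (eor): pack op=0x1f:6|rd=1:3|rs=3:3|pad=0:4 = 0x7cb0; little→ b0 7c
line 4 (cpi): pack op=0x2b:6|rd=3:3|imm=112:7 = 0xadf0; little→ f0 ad
line 5 (lsli): pack op=0xf:6|rd=4:3|imm=81:7 = 0x3e51; little→ 51 3e
line 6 (cmp): pack op=0x34:6|rd=5:3|rs=4:3|pad=0:4 = 0xd2c0; little→ c0 d2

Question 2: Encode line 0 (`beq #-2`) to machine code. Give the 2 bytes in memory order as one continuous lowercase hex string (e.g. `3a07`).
fe9f

0. beq fields op=0x27:6|imm=-2:10 → word 9ffeh → fe 9f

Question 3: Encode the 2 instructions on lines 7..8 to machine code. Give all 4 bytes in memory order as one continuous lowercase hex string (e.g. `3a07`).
7. lsli fields op=0xf:6|rd=6:3|imm=61:7 → word 3f3dh → 3d 3f
8. cpi fields op=0x2b:6|rd=3:3|imm=95:7 → word addfh → df ad

3d3fdfad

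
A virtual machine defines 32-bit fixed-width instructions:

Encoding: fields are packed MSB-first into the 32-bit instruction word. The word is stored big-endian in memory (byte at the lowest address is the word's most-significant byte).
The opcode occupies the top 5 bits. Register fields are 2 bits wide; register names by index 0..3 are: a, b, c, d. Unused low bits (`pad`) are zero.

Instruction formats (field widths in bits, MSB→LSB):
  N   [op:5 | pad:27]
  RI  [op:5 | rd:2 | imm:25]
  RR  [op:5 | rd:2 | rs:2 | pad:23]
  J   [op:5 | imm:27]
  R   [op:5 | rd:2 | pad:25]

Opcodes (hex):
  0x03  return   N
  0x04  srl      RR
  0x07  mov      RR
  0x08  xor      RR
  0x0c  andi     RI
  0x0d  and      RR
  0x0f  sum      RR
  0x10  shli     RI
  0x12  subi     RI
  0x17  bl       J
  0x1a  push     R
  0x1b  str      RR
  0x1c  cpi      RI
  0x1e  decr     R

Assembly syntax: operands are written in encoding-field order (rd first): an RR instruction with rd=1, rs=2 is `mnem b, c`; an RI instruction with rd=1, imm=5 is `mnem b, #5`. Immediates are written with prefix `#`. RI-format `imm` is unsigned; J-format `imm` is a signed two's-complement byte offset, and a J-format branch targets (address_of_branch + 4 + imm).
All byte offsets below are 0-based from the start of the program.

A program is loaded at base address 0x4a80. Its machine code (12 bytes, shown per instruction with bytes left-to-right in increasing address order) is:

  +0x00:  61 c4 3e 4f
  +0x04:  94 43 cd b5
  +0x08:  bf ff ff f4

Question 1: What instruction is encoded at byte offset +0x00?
andi a, #29638223

+0x00: 61 c4 3e 4f ⇒ word 0x61c43e4f (big)
  top 5b → 0xc → andi [RI]
  rd: (w>>25)&0x3=0x0 → a
  imm: (w>>0)&0x1ffffff=0x1c43e4f → #29638223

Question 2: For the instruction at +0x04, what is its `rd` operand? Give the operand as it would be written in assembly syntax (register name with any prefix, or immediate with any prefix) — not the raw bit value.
@+04  big-endian(94 43 cd b5) = 0x9443cdb5
  opcode bits[31:27]=0x12: subi/RI
  [26:25] rd=2 = c
  [24:0] imm=4443573 = #4443573

c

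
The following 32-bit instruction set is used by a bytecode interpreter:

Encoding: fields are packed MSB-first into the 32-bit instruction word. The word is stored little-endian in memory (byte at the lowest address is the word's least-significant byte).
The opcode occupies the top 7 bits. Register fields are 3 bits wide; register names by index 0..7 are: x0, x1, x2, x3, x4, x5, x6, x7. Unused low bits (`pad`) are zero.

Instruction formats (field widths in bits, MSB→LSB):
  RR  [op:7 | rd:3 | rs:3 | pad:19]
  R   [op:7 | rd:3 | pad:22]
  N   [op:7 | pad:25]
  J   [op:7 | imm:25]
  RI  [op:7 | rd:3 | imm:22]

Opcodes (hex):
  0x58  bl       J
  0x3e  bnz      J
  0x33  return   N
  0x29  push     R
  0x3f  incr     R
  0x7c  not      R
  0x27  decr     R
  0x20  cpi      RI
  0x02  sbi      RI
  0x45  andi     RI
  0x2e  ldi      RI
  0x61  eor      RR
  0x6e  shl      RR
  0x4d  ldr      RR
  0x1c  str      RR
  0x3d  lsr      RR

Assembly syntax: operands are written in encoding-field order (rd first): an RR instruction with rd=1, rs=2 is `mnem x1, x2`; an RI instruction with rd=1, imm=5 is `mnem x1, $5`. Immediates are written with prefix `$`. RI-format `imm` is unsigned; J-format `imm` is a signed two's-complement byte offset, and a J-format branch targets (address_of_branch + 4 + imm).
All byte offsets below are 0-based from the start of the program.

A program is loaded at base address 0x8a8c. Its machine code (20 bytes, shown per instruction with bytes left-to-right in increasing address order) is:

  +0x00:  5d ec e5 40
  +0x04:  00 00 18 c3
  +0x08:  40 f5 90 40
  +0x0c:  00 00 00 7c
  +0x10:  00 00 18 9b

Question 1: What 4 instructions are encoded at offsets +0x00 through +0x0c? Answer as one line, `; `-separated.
cpi x3, $2485341; eor x4, x3; cpi x2, $1111360; bnz $0

+0x00: 5d ec e5 40 ⇒ word 0x40e5ec5d (little)
  opcode bits[31:25]=0x20: cpi/RI
  [24:22] rd=3 = x3
  [21:0] imm=2485341 = $2485341
+0x04: 00 00 18 c3 ⇒ word 0xc3180000 (little)
  opcode bits[31:25]=0x61: eor/RR
  [24:22] rd=4 = x4
  [21:19] rs=3 = x3
+0x08: 40 f5 90 40 ⇒ word 0x4090f540 (little)
  opcode bits[31:25]=0x20: cpi/RI
  [24:22] rd=2 = x2
  [21:0] imm=1111360 = $1111360
+0x0c: 00 00 00 7c ⇒ word 0x7c000000 (little)
  opcode bits[31:25]=0x3e: bnz/J
  [24:0] imm=0 = $0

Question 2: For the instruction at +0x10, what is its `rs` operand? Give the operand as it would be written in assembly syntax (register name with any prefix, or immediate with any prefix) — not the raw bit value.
@+10  little-endian(00 00 18 9b) = 0x9b180000
  opcode bits[31:25]=0x4d: ldr/RR
  rd: (w>>22)&0x7=0x4 → x4
  rs: (w>>19)&0x7=0x3 → x3

x3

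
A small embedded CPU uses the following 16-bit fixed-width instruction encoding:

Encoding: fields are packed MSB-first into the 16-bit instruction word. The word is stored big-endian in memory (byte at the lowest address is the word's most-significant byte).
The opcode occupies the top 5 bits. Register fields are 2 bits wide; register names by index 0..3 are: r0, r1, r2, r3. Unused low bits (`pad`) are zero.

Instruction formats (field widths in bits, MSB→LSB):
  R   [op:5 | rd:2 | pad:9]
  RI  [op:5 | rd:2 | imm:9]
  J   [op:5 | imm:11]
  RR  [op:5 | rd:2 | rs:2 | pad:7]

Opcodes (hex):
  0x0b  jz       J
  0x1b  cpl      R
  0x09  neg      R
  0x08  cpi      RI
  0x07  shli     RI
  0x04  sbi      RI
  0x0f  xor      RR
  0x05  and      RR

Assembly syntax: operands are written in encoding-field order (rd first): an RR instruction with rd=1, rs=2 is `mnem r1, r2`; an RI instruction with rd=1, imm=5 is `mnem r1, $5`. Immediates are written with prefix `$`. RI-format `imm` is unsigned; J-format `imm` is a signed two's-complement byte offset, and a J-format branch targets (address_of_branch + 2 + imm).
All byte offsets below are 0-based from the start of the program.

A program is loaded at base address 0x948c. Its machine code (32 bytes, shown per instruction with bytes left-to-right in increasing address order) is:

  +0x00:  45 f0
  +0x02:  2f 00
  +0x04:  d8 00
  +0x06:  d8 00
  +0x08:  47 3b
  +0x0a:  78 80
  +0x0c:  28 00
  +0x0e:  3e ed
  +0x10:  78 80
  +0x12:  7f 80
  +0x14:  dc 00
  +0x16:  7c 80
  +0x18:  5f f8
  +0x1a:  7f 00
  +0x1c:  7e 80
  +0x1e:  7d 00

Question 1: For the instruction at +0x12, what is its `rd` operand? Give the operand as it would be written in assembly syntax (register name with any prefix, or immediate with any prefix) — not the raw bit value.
+0x12: 7f 80 ⇒ word 0x7f80 (big)
  opcode bits[15:11]=0xf: xor/RR
  rd: (w>>9)&0x3=0x3 → r3
  rs: (w>>7)&0x3=0x3 → r3

r3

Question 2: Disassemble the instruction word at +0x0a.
xor r0, r1

off 0x0a: read 78 80 as big → 0x7880
  op=0x7880>>11=0xf ⇒ xor (RR)
  rd@[10:9]=0x0 ⇒ r0
  rs@[8:7]=0x1 ⇒ r1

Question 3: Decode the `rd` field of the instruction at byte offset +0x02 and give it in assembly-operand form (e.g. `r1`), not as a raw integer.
+0x02: 2f 00 ⇒ word 0x2f00 (big)
  opcode bits[15:11]=0x5: and/RR
  [10:9] rd=3 = r3
  [8:7] rs=2 = r2

r3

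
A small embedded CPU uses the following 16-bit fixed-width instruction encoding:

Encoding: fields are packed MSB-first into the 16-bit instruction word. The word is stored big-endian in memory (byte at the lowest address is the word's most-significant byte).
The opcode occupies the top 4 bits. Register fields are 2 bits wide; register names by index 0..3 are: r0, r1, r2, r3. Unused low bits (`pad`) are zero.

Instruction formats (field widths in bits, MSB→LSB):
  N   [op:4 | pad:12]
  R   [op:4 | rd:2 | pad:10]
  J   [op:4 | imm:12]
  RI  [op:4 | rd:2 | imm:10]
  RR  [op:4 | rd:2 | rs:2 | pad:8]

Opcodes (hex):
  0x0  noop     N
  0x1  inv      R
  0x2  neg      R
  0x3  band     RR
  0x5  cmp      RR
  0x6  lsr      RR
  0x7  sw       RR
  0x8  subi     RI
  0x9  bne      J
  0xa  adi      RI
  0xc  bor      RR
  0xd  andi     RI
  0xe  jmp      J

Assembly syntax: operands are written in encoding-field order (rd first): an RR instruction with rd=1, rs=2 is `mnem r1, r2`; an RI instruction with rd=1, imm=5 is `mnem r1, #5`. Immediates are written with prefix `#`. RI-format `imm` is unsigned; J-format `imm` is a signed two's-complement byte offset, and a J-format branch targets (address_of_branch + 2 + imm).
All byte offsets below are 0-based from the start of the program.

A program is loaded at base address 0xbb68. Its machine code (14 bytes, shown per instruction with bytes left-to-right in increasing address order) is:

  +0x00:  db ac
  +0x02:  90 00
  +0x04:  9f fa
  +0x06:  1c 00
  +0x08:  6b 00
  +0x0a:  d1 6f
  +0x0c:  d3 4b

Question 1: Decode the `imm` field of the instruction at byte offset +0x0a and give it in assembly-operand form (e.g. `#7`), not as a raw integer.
@+0a  big-endian(d1 6f) = 0xd16f
  top 4b → 0xd → andi [RI]
  rd: (w>>10)&0x3=0x0 → r0
  imm: (w>>0)&0x3ff=0x16f → #367

#367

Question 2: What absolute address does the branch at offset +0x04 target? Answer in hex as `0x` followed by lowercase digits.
off 0x04: read 9f fa as big → 0x9ffa
  opcode bits[15:12]=0x9: bne/J
  imm@[11:0]=0xffa (s12→-6) ⇒ #-6
  target = base 0xbb68 + off 0x04 + 2 + imm -6 = 0xbb68

0xbb68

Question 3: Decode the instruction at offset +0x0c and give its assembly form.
andi r0, #843

off 0x0c: read d3 4b as big → 0xd34b
  op=0xd34b>>12=0xd ⇒ andi (RI)
  rd: (w>>10)&0x3=0x0 → r0
  imm: (w>>0)&0x3ff=0x34b → #843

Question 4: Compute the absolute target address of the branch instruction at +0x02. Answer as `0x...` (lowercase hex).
0xbb6c

@+02  big-endian(90 00) = 0x9000
  op=0x9000>>12=0x9 ⇒ bne (J)
  imm@[11:0]=0x0 ⇒ #0
  target = base 0xbb68 + off 0x02 + 2 + imm 0 = 0xbb6c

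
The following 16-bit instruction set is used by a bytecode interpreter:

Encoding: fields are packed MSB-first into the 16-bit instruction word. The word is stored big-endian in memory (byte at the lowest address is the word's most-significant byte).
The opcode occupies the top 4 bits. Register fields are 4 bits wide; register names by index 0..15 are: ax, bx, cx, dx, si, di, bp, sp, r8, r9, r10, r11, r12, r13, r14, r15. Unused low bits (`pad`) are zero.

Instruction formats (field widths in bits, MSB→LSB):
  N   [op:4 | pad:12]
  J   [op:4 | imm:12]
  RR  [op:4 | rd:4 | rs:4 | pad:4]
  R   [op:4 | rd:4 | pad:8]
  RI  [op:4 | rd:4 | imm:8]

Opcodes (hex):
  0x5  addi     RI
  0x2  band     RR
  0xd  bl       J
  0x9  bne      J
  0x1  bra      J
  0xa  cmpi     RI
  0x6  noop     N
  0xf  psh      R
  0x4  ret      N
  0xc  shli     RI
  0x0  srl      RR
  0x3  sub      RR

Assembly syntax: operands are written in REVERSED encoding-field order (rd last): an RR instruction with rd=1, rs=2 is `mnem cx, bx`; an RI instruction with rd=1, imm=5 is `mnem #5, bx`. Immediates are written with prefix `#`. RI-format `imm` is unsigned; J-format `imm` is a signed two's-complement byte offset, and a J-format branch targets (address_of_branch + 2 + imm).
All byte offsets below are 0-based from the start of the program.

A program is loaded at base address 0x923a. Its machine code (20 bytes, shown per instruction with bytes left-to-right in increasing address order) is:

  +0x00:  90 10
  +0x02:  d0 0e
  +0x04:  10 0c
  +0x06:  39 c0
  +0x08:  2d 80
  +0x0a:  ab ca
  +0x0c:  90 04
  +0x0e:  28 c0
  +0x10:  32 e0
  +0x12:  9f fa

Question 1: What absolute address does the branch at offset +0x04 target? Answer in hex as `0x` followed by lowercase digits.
0x924c

@+04  big-endian(10 0c) = 0x100c
  top 4b → 0x1 → bra [J]
  [11:0] imm=12 = #12
  target = base 0x923a + off 0x04 + 2 + imm 12 = 0x924c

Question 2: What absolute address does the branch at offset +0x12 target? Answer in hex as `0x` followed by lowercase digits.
0x9248

@+12  big-endian(9f fa) = 0x9ffa
  top 4b → 0x9 → bne [J]
  imm: (w>>0)&0xfff=0xffa (s12→-6) → #-6
  target = base 0x923a + off 0x12 + 2 + imm -6 = 0x9248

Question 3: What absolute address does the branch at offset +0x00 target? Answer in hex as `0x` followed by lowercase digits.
0x924c

@+00  big-endian(90 10) = 0x9010
  opcode bits[15:12]=0x9: bne/J
  imm: (w>>0)&0xfff=0x10 → #16
  target = base 0x923a + off 0x00 + 2 + imm 16 = 0x924c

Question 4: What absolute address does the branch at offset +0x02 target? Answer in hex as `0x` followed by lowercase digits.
+0x02: d0 0e ⇒ word 0xd00e (big)
  top 4b → 0xd → bl [J]
  imm@[11:0]=0xe ⇒ #14
  target = base 0x923a + off 0x02 + 2 + imm 14 = 0x924c

0x924c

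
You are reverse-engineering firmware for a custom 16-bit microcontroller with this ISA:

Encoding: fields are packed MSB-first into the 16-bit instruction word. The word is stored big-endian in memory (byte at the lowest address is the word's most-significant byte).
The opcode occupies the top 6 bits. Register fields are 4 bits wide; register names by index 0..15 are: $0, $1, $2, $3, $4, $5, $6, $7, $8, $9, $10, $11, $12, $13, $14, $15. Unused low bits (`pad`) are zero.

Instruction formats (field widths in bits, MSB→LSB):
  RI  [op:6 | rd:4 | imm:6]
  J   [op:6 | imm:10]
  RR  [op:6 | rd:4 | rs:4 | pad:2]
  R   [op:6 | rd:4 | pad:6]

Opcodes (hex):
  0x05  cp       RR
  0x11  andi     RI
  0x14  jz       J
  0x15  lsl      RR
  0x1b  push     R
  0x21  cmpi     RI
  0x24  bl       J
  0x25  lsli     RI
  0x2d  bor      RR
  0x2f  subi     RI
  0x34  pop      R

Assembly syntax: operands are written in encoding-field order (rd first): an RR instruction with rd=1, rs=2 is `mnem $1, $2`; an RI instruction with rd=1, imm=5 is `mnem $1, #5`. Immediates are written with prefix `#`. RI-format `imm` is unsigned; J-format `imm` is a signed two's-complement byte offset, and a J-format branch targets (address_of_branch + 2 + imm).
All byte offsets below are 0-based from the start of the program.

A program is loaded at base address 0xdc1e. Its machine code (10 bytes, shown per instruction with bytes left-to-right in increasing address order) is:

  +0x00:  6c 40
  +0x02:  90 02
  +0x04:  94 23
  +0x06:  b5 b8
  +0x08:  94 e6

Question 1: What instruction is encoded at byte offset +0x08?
@+08  big-endian(94 e6) = 0x94e6
  op=0x94e6>>10=0x25 ⇒ lsli (RI)
  rd@[9:6]=0x3 ⇒ $3
  imm@[5:0]=0x26 ⇒ #38

lsli $3, #38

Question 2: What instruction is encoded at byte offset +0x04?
off 0x04: read 94 23 as big → 0x9423
  op=0x9423>>10=0x25 ⇒ lsli (RI)
  [9:6] rd=0 = $0
  [5:0] imm=35 = #35

lsli $0, #35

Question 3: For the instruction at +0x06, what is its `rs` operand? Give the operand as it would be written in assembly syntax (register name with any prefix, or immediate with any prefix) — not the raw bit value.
$14

+0x06: b5 b8 ⇒ word 0xb5b8 (big)
  op=0xb5b8>>10=0x2d ⇒ bor (RR)
  rd@[9:6]=0x6 ⇒ $6
  rs@[5:2]=0xe ⇒ $14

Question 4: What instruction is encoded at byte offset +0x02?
bl #2

[02] 90 02 → 0x9002
  opcode bits[15:10]=0x24: bl/J
  [9:0] imm=2 = #2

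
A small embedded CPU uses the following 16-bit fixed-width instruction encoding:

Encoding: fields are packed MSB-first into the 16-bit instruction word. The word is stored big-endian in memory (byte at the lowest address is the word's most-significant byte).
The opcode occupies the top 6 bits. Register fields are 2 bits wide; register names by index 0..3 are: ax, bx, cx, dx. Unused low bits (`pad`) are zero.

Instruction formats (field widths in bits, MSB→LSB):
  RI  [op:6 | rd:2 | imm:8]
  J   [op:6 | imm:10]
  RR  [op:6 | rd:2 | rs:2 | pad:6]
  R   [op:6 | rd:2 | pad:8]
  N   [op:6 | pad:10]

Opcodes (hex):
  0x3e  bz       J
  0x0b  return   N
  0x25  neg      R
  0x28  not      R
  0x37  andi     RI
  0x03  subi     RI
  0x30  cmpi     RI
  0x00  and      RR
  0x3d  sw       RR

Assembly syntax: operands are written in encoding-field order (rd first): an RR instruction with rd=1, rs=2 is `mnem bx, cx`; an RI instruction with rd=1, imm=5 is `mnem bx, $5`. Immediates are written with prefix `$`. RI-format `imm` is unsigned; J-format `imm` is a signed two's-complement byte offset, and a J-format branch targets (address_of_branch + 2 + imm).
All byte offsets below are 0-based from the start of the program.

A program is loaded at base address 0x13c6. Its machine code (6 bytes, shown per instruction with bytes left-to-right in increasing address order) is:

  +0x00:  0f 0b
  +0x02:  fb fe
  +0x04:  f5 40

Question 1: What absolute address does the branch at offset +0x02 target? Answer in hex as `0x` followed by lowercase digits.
0x13c8

+0x02: fb fe ⇒ word 0xfbfe (big)
  top 6b → 0x3e → bz [J]
  [9:0] imm=1022 (s10→-2) = $-2
  target = base 0x13c6 + off 0x02 + 2 + imm -2 = 0x13c8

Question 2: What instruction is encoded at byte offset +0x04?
[04] f5 40 → 0xf540
  top 6b → 0x3d → sw [RR]
  rd: (w>>8)&0x3=0x1 → bx
  rs: (w>>6)&0x3=0x1 → bx

sw bx, bx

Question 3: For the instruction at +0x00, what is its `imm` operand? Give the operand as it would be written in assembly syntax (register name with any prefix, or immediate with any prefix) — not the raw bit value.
+0x00: 0f 0b ⇒ word 0x0f0b (big)
  opcode bits[15:10]=0x3: subi/RI
  rd@[9:8]=0x3 ⇒ dx
  imm@[7:0]=0xb ⇒ $11

$11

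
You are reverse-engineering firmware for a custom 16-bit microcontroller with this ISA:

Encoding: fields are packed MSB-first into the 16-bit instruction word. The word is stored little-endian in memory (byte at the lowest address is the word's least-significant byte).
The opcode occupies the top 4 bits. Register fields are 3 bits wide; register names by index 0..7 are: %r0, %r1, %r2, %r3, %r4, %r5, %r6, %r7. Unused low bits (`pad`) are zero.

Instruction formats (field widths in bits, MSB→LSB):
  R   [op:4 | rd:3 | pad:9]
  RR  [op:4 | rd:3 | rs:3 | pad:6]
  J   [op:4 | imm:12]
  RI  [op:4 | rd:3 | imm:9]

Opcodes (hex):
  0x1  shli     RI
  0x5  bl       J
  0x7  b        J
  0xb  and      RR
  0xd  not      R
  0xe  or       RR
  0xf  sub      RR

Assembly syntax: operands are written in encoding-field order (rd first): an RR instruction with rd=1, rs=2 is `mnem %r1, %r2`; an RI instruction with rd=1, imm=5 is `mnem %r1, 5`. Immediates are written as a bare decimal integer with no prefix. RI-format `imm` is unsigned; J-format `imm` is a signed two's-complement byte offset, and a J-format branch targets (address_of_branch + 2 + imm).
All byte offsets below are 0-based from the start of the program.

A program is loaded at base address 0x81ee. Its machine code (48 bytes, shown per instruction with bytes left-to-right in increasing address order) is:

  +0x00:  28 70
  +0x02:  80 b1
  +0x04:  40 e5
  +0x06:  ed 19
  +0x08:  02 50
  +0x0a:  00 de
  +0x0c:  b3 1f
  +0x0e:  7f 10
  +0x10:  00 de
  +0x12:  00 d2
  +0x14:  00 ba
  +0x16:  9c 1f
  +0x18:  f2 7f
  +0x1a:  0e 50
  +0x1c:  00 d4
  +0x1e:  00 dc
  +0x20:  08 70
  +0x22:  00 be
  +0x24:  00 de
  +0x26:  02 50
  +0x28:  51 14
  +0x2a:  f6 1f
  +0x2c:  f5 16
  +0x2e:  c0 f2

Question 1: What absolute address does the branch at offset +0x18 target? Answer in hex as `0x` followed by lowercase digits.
0x81fa

+0x18: f2 7f ⇒ word 0x7ff2 (little)
  opcode bits[15:12]=0x7: b/J
  [11:0] imm=4082 (s12→-14) = -14
  target = base 0x81ee + off 0x18 + 2 + imm -14 = 0x81fa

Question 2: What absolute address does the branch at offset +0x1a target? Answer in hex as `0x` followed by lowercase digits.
[1a] 0e 50 → 0x500e
  op=0x500e>>12=0x5 ⇒ bl (J)
  imm: (w>>0)&0xfff=0xe → 14
  target = base 0x81ee + off 0x1a + 2 + imm 14 = 0x8218

0x8218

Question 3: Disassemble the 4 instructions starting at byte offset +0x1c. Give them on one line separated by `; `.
+0x1c: 00 d4 ⇒ word 0xd400 (little)
  top 4b → 0xd → not [R]
  [11:9] rd=2 = %r2
+0x1e: 00 dc ⇒ word 0xdc00 (little)
  top 4b → 0xd → not [R]
  [11:9] rd=6 = %r6
+0x20: 08 70 ⇒ word 0x7008 (little)
  top 4b → 0x7 → b [J]
  [11:0] imm=8 = 8
+0x22: 00 be ⇒ word 0xbe00 (little)
  top 4b → 0xb → and [RR]
  [11:9] rd=7 = %r7
  [8:6] rs=0 = %r0

not %r2; not %r6; b 8; and %r7, %r0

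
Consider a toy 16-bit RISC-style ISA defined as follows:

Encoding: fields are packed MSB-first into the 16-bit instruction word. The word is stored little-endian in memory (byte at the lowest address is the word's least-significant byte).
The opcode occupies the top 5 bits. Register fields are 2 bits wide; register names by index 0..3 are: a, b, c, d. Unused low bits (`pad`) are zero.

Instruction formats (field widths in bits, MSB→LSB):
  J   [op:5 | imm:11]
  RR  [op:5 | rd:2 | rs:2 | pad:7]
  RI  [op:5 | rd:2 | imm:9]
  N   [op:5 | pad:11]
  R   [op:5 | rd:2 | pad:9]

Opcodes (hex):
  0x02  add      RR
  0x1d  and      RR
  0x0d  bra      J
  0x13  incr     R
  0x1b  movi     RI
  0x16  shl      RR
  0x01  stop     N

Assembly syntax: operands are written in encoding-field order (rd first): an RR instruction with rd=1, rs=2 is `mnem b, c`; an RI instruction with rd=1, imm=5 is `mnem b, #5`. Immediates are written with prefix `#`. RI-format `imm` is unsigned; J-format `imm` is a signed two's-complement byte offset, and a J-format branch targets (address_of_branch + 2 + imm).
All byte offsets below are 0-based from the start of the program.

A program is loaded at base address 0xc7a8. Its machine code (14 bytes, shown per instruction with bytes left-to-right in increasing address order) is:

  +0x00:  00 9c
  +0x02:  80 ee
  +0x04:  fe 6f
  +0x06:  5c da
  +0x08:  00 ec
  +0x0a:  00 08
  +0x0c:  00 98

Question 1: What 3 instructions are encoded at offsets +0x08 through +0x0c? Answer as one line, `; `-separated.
and c, a; stop; incr a

off 0x08: read 00 ec as little → 0xec00
  op=0xec00>>11=0x1d ⇒ and (RR)
  rd: (w>>9)&0x3=0x2 → c
  rs: (w>>7)&0x3=0x0 → a
off 0x0a: read 00 08 as little → 0x0800
  op=0x0800>>11=0x1 ⇒ stop (N)
off 0x0c: read 00 98 as little → 0x9800
  op=0x9800>>11=0x13 ⇒ incr (R)
  rd: (w>>9)&0x3=0x0 → a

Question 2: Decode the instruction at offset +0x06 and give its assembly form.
+0x06: 5c da ⇒ word 0xda5c (little)
  top 5b → 0x1b → movi [RI]
  rd@[10:9]=0x1 ⇒ b
  imm@[8:0]=0x5c ⇒ #92

movi b, #92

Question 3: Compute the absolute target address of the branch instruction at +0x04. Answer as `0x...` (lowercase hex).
0xc7ac

[04] fe 6f → 0x6ffe
  opcode bits[15:11]=0xd: bra/J
  imm: (w>>0)&0x7ff=0x7fe (s11→-2) → #-2
  target = base 0xc7a8 + off 0x04 + 2 + imm -2 = 0xc7ac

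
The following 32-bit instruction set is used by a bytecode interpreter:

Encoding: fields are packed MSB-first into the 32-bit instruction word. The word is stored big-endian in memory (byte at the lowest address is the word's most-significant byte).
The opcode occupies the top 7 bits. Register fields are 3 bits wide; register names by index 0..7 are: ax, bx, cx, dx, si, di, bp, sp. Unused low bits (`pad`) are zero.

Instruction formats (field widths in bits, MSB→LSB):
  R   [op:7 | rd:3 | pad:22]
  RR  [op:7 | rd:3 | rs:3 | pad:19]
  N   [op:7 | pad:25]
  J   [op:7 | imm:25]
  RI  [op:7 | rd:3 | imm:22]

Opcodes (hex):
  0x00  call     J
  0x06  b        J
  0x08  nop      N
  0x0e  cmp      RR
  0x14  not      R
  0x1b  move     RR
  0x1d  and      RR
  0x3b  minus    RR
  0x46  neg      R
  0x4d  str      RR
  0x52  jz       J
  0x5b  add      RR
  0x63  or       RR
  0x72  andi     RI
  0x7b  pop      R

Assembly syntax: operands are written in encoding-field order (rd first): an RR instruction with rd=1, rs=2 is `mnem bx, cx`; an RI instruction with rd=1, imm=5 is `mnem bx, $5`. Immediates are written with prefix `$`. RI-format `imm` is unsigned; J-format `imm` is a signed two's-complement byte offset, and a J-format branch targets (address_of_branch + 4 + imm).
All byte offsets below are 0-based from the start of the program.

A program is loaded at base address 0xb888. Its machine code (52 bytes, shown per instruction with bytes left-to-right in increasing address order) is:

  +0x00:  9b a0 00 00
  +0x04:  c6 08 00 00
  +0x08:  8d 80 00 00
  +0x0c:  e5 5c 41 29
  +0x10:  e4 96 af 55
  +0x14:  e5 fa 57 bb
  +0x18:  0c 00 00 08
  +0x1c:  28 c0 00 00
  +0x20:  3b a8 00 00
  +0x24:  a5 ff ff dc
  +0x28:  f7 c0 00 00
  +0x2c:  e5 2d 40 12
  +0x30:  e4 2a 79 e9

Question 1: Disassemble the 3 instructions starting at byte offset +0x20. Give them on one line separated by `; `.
[20] 3b a8 00 00 → 0x3ba80000
  top 7b → 0x1d → and [RR]
  rd: (w>>22)&0x7=0x6 → bp
  rs: (w>>19)&0x7=0x5 → di
[24] a5 ff ff dc → 0xa5ffffdc
  top 7b → 0x52 → jz [J]
  imm: (w>>0)&0x1ffffff=0x1ffffdc (s25→-36) → $-36
[28] f7 c0 00 00 → 0xf7c00000
  top 7b → 0x7b → pop [R]
  rd: (w>>22)&0x7=0x7 → sp

and bp, di; jz $-36; pop sp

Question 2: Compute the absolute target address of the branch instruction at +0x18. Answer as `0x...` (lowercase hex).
[18] 0c 00 00 08 → 0x0c000008
  opcode bits[31:25]=0x6: b/J
  imm@[24:0]=0x8 ⇒ $8
  target = base 0xb888 + off 0x18 + 4 + imm 8 = 0xb8ac

0xb8ac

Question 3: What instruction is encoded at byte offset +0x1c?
off 0x1c: read 28 c0 00 00 as big → 0x28c00000
  opcode bits[31:25]=0x14: not/R
  rd: (w>>22)&0x7=0x3 → dx

not dx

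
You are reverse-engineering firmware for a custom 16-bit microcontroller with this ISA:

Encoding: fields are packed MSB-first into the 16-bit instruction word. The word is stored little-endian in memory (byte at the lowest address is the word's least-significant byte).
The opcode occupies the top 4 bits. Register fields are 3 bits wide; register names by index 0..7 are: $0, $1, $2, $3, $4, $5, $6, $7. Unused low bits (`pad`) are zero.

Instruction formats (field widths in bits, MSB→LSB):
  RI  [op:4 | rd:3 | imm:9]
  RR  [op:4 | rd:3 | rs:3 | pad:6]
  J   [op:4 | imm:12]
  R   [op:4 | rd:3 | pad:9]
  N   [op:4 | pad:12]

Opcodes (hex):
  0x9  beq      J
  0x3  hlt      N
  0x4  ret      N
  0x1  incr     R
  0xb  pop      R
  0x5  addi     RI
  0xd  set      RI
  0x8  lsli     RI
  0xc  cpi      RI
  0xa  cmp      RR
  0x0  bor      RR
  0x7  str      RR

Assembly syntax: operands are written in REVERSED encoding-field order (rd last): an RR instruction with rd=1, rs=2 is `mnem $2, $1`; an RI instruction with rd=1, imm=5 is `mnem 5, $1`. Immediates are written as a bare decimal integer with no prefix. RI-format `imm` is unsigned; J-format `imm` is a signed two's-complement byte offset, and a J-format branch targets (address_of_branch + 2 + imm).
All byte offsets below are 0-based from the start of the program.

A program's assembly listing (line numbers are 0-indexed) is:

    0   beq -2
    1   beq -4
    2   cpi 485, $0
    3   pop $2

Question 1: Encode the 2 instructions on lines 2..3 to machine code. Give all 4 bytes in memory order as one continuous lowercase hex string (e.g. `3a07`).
e5c100b4

2. cpi fields op=0xc:4|rd=0:3|imm=485:9 → word c1e5h → e5 c1
3. pop fields op=0xb:4|rd=2:3|pad=0:9 → word b400h → 00 b4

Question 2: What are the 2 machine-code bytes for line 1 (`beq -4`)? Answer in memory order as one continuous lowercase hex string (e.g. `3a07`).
fc9f

1. beq fields op=0x9:4|imm=-4:12 → word 9ffch → fc 9f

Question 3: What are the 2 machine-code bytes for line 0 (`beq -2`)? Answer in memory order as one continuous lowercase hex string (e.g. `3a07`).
fe9f

0. beq fields op=0x9:4|imm=-2:12 → word 9ffeh → fe 9f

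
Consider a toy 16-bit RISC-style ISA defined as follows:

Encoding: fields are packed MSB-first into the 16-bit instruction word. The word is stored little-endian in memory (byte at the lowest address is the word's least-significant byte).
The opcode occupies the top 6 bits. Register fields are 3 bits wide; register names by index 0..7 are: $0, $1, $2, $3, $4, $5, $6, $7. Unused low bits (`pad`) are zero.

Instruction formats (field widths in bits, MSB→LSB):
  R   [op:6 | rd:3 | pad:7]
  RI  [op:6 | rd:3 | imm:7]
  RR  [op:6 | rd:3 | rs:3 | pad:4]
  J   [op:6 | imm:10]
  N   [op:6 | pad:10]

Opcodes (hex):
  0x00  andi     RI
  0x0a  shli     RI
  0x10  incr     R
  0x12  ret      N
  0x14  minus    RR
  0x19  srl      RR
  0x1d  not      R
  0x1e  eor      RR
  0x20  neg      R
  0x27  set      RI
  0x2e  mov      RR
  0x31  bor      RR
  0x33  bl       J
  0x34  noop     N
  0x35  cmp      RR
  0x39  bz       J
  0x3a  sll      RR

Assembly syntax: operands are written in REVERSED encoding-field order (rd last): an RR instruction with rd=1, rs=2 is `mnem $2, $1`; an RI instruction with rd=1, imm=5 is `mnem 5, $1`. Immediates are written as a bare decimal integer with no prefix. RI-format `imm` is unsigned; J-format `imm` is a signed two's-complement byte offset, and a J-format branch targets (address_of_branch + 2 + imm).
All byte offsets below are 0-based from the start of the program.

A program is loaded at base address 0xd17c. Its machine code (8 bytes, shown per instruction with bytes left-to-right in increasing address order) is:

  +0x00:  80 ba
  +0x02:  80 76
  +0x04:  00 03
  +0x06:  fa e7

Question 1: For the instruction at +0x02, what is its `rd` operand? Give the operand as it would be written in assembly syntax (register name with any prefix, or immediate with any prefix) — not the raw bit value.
$5

@+02  little-endian(80 76) = 0x7680
  op=0x7680>>10=0x1d ⇒ not (R)
  rd@[9:7]=0x5 ⇒ $5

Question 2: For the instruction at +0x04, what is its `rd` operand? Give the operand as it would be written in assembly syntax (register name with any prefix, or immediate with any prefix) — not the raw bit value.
$6

off 0x04: read 00 03 as little → 0x0300
  op=0x0300>>10=0x0 ⇒ andi (RI)
  rd: (w>>7)&0x7=0x6 → $6
  imm: (w>>0)&0x7f=0x0 → 0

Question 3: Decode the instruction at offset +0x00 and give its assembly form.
off 0x00: read 80 ba as little → 0xba80
  top 6b → 0x2e → mov [RR]
  rd@[9:7]=0x5 ⇒ $5
  rs@[6:4]=0x0 ⇒ $0

mov $0, $5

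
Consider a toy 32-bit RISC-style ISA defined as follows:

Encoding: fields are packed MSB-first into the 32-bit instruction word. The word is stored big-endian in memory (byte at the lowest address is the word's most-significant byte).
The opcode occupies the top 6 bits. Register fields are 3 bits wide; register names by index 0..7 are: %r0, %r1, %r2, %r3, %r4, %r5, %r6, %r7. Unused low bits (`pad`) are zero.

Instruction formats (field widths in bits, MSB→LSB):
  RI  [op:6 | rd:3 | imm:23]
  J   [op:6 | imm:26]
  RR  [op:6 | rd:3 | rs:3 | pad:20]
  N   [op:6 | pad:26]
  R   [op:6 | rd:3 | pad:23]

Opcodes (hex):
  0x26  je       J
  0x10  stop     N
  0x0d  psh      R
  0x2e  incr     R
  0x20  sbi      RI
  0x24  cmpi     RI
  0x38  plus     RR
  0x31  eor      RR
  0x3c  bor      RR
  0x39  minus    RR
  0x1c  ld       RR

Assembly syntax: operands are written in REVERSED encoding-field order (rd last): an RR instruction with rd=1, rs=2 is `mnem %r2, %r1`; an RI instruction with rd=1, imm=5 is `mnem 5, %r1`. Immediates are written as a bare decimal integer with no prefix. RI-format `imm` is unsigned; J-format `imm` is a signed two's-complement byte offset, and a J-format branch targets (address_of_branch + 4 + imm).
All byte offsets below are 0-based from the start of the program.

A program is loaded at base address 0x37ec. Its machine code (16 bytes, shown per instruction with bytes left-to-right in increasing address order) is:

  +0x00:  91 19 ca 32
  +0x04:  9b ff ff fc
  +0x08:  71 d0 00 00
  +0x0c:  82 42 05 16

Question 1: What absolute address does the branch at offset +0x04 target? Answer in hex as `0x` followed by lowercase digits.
[04] 9b ff ff fc → 0x9bfffffc
  op=0x9bfffffc>>26=0x26 ⇒ je (J)
  imm: (w>>0)&0x3ffffff=0x3fffffc (s26→-4) → -4
  target = base 0x37ec + off 0x04 + 4 + imm -4 = 0x37f0

0x37f0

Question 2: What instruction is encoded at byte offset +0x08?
[08] 71 d0 00 00 → 0x71d00000
  op=0x71d00000>>26=0x1c ⇒ ld (RR)
  rd: (w>>23)&0x7=0x3 → %r3
  rs: (w>>20)&0x7=0x5 → %r5

ld %r5, %r3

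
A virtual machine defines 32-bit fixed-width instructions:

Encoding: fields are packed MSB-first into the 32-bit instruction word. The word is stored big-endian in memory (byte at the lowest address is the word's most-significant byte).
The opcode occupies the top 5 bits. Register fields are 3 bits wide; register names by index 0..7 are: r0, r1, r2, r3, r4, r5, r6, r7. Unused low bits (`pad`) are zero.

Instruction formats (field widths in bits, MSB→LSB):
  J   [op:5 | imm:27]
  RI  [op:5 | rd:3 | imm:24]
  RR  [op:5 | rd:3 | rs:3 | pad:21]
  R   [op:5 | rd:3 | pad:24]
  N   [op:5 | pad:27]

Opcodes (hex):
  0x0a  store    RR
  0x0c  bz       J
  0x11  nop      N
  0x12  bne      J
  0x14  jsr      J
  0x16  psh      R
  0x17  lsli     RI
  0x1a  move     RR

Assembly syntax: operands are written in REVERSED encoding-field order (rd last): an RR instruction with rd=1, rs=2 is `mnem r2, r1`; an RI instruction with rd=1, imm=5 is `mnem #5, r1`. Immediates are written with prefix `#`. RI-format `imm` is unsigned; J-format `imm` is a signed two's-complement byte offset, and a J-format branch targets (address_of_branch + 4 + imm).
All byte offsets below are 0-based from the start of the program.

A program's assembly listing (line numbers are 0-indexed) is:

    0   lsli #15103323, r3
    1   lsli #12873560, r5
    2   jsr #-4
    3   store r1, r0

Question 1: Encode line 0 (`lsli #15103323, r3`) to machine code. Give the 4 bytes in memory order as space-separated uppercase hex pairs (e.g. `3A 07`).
BB E6 75 5B

0. lsli fields op=0x17:5|rd=3:3|imm=15103323:24 → word bbe6755bh → bb e6 75 5b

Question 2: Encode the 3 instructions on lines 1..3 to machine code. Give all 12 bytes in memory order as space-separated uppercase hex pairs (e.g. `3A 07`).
BD C4 6F 58 A7 FF FF FC 50 20 00 00

line 1 (lsli): pack op=0x17:5|rd=5:3|imm=12873560:24 = 0xbdc46f58; big→ bd c4 6f 58
line 2 (jsr): pack op=0x14:5|imm=-4:27 = 0xa7fffffc; big→ a7 ff ff fc
line 3 (store): pack op=0xa:5|rd=0:3|rs=1:3|pad=0:21 = 0x50200000; big→ 50 20 00 00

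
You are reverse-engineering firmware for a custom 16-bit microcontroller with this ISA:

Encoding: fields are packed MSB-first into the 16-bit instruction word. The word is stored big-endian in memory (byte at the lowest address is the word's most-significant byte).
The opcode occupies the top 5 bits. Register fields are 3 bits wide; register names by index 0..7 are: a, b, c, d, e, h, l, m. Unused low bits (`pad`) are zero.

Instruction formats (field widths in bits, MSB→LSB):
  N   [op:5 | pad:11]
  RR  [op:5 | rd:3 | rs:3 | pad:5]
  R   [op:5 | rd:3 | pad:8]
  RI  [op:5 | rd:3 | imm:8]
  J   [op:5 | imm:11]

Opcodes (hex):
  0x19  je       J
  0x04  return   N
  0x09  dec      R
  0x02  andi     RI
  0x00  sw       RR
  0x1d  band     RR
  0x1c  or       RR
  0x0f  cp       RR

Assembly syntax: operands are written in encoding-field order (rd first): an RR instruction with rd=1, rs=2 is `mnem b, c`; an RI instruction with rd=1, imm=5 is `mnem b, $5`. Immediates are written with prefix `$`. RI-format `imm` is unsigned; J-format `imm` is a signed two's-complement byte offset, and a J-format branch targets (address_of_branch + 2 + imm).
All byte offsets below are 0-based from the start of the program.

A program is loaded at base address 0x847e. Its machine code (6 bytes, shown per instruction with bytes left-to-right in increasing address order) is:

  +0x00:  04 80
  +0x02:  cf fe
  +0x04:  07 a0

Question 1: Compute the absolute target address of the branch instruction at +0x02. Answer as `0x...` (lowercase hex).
0x8480

off 0x02: read cf fe as big → 0xcffe
  opcode bits[15:11]=0x19: je/J
  [10:0] imm=2046 (s11→-2) = $-2
  target = base 0x847e + off 0x02 + 2 + imm -2 = 0x8480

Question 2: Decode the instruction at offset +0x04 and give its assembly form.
off 0x04: read 07 a0 as big → 0x07a0
  opcode bits[15:11]=0x0: sw/RR
  rd@[10:8]=0x7 ⇒ m
  rs@[7:5]=0x5 ⇒ h

sw m, h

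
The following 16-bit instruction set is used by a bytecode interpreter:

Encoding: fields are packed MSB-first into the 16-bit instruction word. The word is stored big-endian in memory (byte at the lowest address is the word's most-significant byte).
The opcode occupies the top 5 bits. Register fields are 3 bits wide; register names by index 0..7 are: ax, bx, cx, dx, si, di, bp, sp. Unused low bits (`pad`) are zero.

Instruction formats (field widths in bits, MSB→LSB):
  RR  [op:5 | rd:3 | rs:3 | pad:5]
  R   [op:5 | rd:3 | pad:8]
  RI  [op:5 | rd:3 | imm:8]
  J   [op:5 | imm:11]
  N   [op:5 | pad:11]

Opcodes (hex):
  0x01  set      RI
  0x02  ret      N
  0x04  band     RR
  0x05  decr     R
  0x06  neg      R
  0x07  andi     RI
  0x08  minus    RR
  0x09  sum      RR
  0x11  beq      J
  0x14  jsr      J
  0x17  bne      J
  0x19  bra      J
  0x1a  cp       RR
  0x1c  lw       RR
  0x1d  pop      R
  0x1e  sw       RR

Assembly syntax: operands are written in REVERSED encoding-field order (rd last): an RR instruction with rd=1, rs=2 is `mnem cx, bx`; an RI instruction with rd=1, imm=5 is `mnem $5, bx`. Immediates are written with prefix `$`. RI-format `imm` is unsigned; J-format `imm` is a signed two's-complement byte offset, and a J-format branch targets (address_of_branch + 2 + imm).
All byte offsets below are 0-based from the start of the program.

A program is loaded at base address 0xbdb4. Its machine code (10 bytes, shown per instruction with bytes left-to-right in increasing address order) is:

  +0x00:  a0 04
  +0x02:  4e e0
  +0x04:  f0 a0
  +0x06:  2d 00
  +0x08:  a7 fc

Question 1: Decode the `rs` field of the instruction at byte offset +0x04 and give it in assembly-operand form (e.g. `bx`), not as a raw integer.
di

@+04  big-endian(f0 a0) = 0xf0a0
  op=0xf0a0>>11=0x1e ⇒ sw (RR)
  rd: (w>>8)&0x7=0x0 → ax
  rs: (w>>5)&0x7=0x5 → di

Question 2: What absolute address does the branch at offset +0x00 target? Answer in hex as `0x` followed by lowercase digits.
+0x00: a0 04 ⇒ word 0xa004 (big)
  op=0xa004>>11=0x14 ⇒ jsr (J)
  imm@[10:0]=0x4 ⇒ $4
  target = base 0xbdb4 + off 0x00 + 2 + imm 4 = 0xbdba

0xbdba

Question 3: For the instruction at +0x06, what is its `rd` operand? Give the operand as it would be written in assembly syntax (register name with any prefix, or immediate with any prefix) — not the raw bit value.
di

+0x06: 2d 00 ⇒ word 0x2d00 (big)
  top 5b → 0x5 → decr [R]
  rd@[10:8]=0x5 ⇒ di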